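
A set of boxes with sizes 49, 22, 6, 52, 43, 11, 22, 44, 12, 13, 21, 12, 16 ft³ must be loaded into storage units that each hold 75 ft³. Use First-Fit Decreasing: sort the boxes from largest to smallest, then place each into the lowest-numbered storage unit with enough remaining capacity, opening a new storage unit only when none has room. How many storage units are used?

5 storage units

Sorted descending: 52, 49, 44, 43, 22, 22, 21, 16, 13, 12, 12, 11, 6.
Put 52 ft³ in storage unit 1; 23 ft³ remain.
Put 49 ft³ in storage unit 2; 26 ft³ remain.
Put 44 ft³ in storage unit 3; 31 ft³ remain.
Put 43 ft³ in storage unit 4; 32 ft³ remain.
Put 22 ft³ in storage unit 1; 1 ft³ remain.
Put 22 ft³ in storage unit 2; 4 ft³ remain.
Put 21 ft³ in storage unit 3; 10 ft³ remain.
Put 16 ft³ in storage unit 4; 16 ft³ remain.
Put 13 ft³ in storage unit 4; 3 ft³ remain.
Put 12 ft³ in storage unit 5; 63 ft³ remain.
Put 12 ft³ in storage unit 5; 51 ft³ remain.
Put 11 ft³ in storage unit 5; 40 ft³ remain.
Put 6 ft³ in storage unit 3; 4 ft³ remain.
Final storage units: [52,22] [49,22] [44,21,6] [43,16,13] [12,12,11].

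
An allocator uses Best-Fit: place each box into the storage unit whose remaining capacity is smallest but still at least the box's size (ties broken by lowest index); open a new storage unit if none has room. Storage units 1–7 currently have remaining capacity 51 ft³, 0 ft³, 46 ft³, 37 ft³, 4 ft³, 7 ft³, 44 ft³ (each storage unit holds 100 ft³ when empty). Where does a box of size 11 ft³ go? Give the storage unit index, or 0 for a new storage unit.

4

Storage units with room: storage unit 1 (51 ft³), storage unit 3 (46 ft³), storage unit 4 (37 ft³), storage unit 7 (44 ft³).
Tightest fit is storage unit 4 with 37 ft³ free.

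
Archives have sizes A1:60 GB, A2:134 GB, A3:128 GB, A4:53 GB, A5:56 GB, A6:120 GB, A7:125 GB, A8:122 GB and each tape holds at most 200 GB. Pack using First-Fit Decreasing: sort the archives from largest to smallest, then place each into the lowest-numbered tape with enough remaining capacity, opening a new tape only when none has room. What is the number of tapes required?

Sorted descending: 134, 128, 125, 122, 120, 60, 56, 53.
Put 134 GB in tape 1; 66 GB remain.
Put 128 GB in tape 2; 72 GB remain.
Put 125 GB in tape 3; 75 GB remain.
Put 122 GB in tape 4; 78 GB remain.
Put 120 GB in tape 5; 80 GB remain.
Put 60 GB in tape 1; 6 GB remain.
Put 56 GB in tape 2; 16 GB remain.
Put 53 GB in tape 3; 22 GB remain.
Final tapes: [134,60] [128,56] [125,53] [122] [120].

5 tapes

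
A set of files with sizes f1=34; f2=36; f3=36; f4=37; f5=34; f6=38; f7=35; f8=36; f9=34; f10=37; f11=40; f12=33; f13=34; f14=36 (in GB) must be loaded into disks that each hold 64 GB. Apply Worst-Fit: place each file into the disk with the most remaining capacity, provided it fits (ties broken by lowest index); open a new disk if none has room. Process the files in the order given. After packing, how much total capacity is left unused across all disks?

396

f1 (34 GB) → disk 1 (remaining 30 GB)
f2 (36 GB) → disk 2 (remaining 28 GB)
f3 (36 GB) → disk 3 (remaining 28 GB)
f4 (37 GB) → disk 4 (remaining 27 GB)
f5 (34 GB) → disk 5 (remaining 30 GB)
f6 (38 GB) → disk 6 (remaining 26 GB)
f7 (35 GB) → disk 7 (remaining 29 GB)
f8 (36 GB) → disk 8 (remaining 28 GB)
f9 (34 GB) → disk 9 (remaining 30 GB)
f10 (37 GB) → disk 10 (remaining 27 GB)
f11 (40 GB) → disk 11 (remaining 24 GB)
f12 (33 GB) → disk 12 (remaining 31 GB)
f13 (34 GB) → disk 13 (remaining 30 GB)
f14 (36 GB) → disk 14 (remaining 28 GB)
14 disks × 64 GB = 896 GB; used 500 GB; unused 396 GB.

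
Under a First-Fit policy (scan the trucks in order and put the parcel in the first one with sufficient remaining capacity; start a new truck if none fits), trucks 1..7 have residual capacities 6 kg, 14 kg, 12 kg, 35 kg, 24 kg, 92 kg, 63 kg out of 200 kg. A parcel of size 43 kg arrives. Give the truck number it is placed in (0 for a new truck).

Trucks with room: truck 6 (92 kg), truck 7 (63 kg).
The first with room is truck 6.

6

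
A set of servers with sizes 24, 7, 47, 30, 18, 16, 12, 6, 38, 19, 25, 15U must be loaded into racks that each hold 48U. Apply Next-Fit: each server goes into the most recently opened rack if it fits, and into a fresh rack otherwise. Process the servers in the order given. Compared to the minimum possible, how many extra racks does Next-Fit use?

1

Next-Fit: [24,7] [47] [30,18] [16,12,6] [38] [19,25] [15] → 7 racks.
Total size 257U; any packing needs at least ⌈257/48⌉ = 6 racks.
An optimal packing achieves that bound: [47] [38,7] [30,18] [25,19] [24,16,6] [15,12] → 6 racks.
Excess: 7 − 6 = 1.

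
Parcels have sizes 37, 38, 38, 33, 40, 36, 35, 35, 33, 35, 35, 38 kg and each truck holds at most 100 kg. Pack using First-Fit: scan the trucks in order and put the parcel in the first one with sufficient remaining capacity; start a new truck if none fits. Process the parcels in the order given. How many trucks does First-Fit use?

6 trucks

37 kg → truck 1 (remaining 63 kg)
38 kg → truck 1 (remaining 25 kg)
38 kg → truck 2 (remaining 62 kg)
33 kg → truck 2 (remaining 29 kg)
40 kg → truck 3 (remaining 60 kg)
36 kg → truck 3 (remaining 24 kg)
35 kg → truck 4 (remaining 65 kg)
35 kg → truck 4 (remaining 30 kg)
33 kg → truck 5 (remaining 67 kg)
35 kg → truck 5 (remaining 32 kg)
35 kg → truck 6 (remaining 65 kg)
38 kg → truck 6 (remaining 27 kg)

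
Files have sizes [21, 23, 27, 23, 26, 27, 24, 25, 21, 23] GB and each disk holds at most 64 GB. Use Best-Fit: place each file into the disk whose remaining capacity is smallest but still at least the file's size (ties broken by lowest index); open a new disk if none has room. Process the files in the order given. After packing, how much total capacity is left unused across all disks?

disk 1: place 21 GB, 43 GB left
disk 1: place 23 GB, 20 GB left
disk 2: place 27 GB, 37 GB left
disk 2: place 23 GB, 14 GB left
disk 3: place 26 GB, 38 GB left
disk 3: place 27 GB, 11 GB left
disk 4: place 24 GB, 40 GB left
disk 4: place 25 GB, 15 GB left
disk 5: place 21 GB, 43 GB left
disk 5: place 23 GB, 20 GB left
5 disks × 64 GB = 320 GB; used 240 GB; unused 80 GB.

80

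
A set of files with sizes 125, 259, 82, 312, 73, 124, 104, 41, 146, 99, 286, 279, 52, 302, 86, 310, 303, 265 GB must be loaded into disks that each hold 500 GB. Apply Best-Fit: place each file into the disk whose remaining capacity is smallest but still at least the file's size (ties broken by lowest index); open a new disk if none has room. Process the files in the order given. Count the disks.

125 GB → disk 1 (remaining 375 GB)
259 GB → disk 1 (remaining 116 GB)
82 GB → disk 1 (remaining 34 GB)
312 GB → disk 2 (remaining 188 GB)
73 GB → disk 2 (remaining 115 GB)
124 GB → disk 3 (remaining 376 GB)
104 GB → disk 2 (remaining 11 GB)
41 GB → disk 3 (remaining 335 GB)
146 GB → disk 3 (remaining 189 GB)
99 GB → disk 3 (remaining 90 GB)
286 GB → disk 4 (remaining 214 GB)
279 GB → disk 5 (remaining 221 GB)
52 GB → disk 3 (remaining 38 GB)
302 GB → disk 6 (remaining 198 GB)
86 GB → disk 6 (remaining 112 GB)
310 GB → disk 7 (remaining 190 GB)
303 GB → disk 8 (remaining 197 GB)
265 GB → disk 9 (remaining 235 GB)

9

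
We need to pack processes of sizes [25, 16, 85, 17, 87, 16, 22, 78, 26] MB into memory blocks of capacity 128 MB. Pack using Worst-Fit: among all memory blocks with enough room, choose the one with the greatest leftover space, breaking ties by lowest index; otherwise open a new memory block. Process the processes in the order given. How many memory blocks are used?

3 memory blocks

memory block 1: place 25 MB, 103 MB left
memory block 1: place 16 MB, 87 MB left
memory block 1: place 85 MB, 2 MB left
memory block 2: place 17 MB, 111 MB left
memory block 2: place 87 MB, 24 MB left
memory block 2: place 16 MB, 8 MB left
memory block 3: place 22 MB, 106 MB left
memory block 3: place 78 MB, 28 MB left
memory block 3: place 26 MB, 2 MB left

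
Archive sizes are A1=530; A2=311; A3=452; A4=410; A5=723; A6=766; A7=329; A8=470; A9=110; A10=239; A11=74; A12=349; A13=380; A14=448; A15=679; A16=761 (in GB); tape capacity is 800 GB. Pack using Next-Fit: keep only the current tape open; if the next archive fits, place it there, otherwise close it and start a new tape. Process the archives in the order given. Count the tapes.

11

tape 1: place A1 (530 GB), 270 GB left
tape 2: place A2 (311 GB), 489 GB left
tape 2: place A3 (452 GB), 37 GB left
tape 3: place A4 (410 GB), 390 GB left
tape 4: place A5 (723 GB), 77 GB left
tape 5: place A6 (766 GB), 34 GB left
tape 6: place A7 (329 GB), 471 GB left
tape 6: place A8 (470 GB), 1 GB left
tape 7: place A9 (110 GB), 690 GB left
tape 7: place A10 (239 GB), 451 GB left
tape 7: place A11 (74 GB), 377 GB left
tape 7: place A12 (349 GB), 28 GB left
tape 8: place A13 (380 GB), 420 GB left
tape 9: place A14 (448 GB), 352 GB left
tape 10: place A15 (679 GB), 121 GB left
tape 11: place A16 (761 GB), 39 GB left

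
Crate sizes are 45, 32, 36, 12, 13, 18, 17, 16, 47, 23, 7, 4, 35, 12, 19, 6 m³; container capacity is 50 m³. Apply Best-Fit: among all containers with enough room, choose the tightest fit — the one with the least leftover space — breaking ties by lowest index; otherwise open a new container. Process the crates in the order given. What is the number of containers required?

8

container 1: place 45 m³, 5 m³ left
container 2: place 32 m³, 18 m³ left
container 3: place 36 m³, 14 m³ left
container 3: place 12 m³, 2 m³ left
container 2: place 13 m³, 5 m³ left
container 4: place 18 m³, 32 m³ left
container 4: place 17 m³, 15 m³ left
container 5: place 16 m³, 34 m³ left
container 6: place 47 m³, 3 m³ left
container 5: place 23 m³, 11 m³ left
container 5: place 7 m³, 4 m³ left
container 5: place 4 m³, 0 m³ left
container 7: place 35 m³, 15 m³ left
container 4: place 12 m³, 3 m³ left
container 8: place 19 m³, 31 m³ left
container 7: place 6 m³, 9 m³ left
Final containers: [45] [32,13] [36,12] [18,17,12] [16,23,7,4] [47] [35,6] [19].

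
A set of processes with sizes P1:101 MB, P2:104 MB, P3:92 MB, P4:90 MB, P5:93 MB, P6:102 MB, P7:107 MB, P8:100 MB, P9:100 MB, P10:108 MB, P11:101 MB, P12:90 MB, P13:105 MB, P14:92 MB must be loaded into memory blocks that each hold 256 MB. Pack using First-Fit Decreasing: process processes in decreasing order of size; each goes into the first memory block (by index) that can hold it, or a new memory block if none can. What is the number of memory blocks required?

Sorted descending: 108, 107, 105, 104, 102, 101, 101, 100, 100, 93, 92, 92, 90, 90.
108 MB → memory block 1 (remaining 148 MB)
107 MB → memory block 1 (remaining 41 MB)
105 MB → memory block 2 (remaining 151 MB)
104 MB → memory block 2 (remaining 47 MB)
102 MB → memory block 3 (remaining 154 MB)
101 MB → memory block 3 (remaining 53 MB)
101 MB → memory block 4 (remaining 155 MB)
100 MB → memory block 4 (remaining 55 MB)
100 MB → memory block 5 (remaining 156 MB)
93 MB → memory block 5 (remaining 63 MB)
92 MB → memory block 6 (remaining 164 MB)
92 MB → memory block 6 (remaining 72 MB)
90 MB → memory block 7 (remaining 166 MB)
90 MB → memory block 7 (remaining 76 MB)
Final memory blocks: [108,107] [105,104] [102,101] [101,100] [100,93] [92,92] [90,90].

7 memory blocks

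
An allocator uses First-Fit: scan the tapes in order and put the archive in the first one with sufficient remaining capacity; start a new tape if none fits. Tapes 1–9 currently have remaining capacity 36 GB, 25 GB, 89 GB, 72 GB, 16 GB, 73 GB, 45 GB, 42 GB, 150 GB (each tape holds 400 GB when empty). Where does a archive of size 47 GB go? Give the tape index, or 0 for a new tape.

Tapes with room: tape 3 (89 GB), tape 4 (72 GB), tape 6 (73 GB), tape 9 (150 GB).
The first with room is tape 3.

3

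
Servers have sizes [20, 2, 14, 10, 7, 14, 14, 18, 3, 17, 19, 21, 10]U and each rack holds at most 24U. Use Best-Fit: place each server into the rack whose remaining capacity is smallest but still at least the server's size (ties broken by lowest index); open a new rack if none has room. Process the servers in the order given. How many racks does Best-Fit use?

8

20U → rack 1 (remaining 4U)
2U → rack 1 (remaining 2U)
14U → rack 2 (remaining 10U)
10U → rack 2 (remaining 0U)
7U → rack 3 (remaining 17U)
14U → rack 3 (remaining 3U)
14U → rack 4 (remaining 10U)
18U → rack 5 (remaining 6U)
3U → rack 3 (remaining 0U)
17U → rack 6 (remaining 7U)
19U → rack 7 (remaining 5U)
21U → rack 8 (remaining 3U)
10U → rack 4 (remaining 0U)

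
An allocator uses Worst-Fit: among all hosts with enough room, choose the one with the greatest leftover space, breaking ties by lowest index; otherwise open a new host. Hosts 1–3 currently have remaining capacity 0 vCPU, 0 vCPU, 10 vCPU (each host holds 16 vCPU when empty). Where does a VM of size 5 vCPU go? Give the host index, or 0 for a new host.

Hosts with room: host 3 (10 vCPU).
Most room is host 3 with 10 vCPU free.

3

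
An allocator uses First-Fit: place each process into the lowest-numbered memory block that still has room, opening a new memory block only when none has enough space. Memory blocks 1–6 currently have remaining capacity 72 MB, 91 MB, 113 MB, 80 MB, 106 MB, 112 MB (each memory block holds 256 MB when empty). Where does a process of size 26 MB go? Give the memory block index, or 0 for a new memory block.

1

Memory blocks with room: memory block 1 (72 MB), memory block 2 (91 MB), memory block 3 (113 MB), memory block 4 (80 MB), memory block 5 (106 MB), memory block 6 (112 MB).
The first with room is memory block 1.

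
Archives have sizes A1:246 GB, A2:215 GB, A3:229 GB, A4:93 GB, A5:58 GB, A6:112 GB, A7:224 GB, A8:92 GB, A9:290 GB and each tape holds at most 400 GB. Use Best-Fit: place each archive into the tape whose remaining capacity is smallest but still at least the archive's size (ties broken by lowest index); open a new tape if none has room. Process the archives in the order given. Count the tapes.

Put A1 (246 GB) in tape 1; 154 GB remain.
Put A2 (215 GB) in tape 2; 185 GB remain.
Put A3 (229 GB) in tape 3; 171 GB remain.
Put A4 (93 GB) in tape 1; 61 GB remain.
Put A5 (58 GB) in tape 1; 3 GB remain.
Put A6 (112 GB) in tape 3; 59 GB remain.
Put A7 (224 GB) in tape 4; 176 GB remain.
Put A8 (92 GB) in tape 4; 84 GB remain.
Put A9 (290 GB) in tape 5; 110 GB remain.
Final tapes: [246,93,58] [215] [229,112] [224,92] [290].

5 tapes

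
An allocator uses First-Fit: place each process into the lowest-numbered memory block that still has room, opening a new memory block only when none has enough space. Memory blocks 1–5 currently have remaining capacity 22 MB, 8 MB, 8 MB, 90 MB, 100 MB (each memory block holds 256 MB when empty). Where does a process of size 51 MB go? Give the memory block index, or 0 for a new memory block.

Memory blocks with room: memory block 4 (90 MB), memory block 5 (100 MB).
The first with room is memory block 4.

4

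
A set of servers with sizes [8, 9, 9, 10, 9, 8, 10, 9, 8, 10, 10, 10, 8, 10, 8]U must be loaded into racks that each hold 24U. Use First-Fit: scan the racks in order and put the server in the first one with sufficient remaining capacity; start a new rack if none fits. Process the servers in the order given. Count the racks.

8U → rack 1 (remaining 16U)
9U → rack 1 (remaining 7U)
9U → rack 2 (remaining 15U)
10U → rack 2 (remaining 5U)
9U → rack 3 (remaining 15U)
8U → rack 3 (remaining 7U)
10U → rack 4 (remaining 14U)
9U → rack 4 (remaining 5U)
8U → rack 5 (remaining 16U)
10U → rack 5 (remaining 6U)
10U → rack 6 (remaining 14U)
10U → rack 6 (remaining 4U)
8U → rack 7 (remaining 16U)
10U → rack 7 (remaining 6U)
8U → rack 8 (remaining 16U)

8 racks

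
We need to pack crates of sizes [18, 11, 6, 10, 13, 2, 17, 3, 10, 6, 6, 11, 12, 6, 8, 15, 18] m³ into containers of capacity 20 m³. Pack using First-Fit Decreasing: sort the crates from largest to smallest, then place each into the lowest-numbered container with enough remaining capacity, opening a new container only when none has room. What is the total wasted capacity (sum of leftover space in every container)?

Sorted descending: 18, 18, 17, 15, 13, 12, 11, 11, 10, 10, 8, 6, 6, 6, 6, 3, 2.
container 1: place 18 m³, 2 m³ left
container 2: place 18 m³, 2 m³ left
container 3: place 17 m³, 3 m³ left
container 4: place 15 m³, 5 m³ left
container 5: place 13 m³, 7 m³ left
container 6: place 12 m³, 8 m³ left
container 7: place 11 m³, 9 m³ left
container 8: place 11 m³, 9 m³ left
container 9: place 10 m³, 10 m³ left
container 9: place 10 m³, 0 m³ left
container 6: place 8 m³, 0 m³ left
container 5: place 6 m³, 1 m³ left
container 7: place 6 m³, 3 m³ left
container 8: place 6 m³, 3 m³ left
container 10: place 6 m³, 14 m³ left
container 3: place 3 m³, 0 m³ left
container 1: place 2 m³, 0 m³ left
10 containers × 20 m³ = 200 m³; used 172 m³; unused 28 m³.

28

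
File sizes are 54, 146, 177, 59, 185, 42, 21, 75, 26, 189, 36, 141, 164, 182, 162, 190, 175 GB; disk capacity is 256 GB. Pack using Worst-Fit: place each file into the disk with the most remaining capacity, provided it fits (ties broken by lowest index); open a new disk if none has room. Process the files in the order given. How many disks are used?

11

disk 1: place 54 GB, 202 GB left
disk 1: place 146 GB, 56 GB left
disk 2: place 177 GB, 79 GB left
disk 2: place 59 GB, 20 GB left
disk 3: place 185 GB, 71 GB left
disk 3: place 42 GB, 29 GB left
disk 1: place 21 GB, 35 GB left
disk 4: place 75 GB, 181 GB left
disk 4: place 26 GB, 155 GB left
disk 5: place 189 GB, 67 GB left
disk 4: place 36 GB, 119 GB left
disk 6: place 141 GB, 115 GB left
disk 7: place 164 GB, 92 GB left
disk 8: place 182 GB, 74 GB left
disk 9: place 162 GB, 94 GB left
disk 10: place 190 GB, 66 GB left
disk 11: place 175 GB, 81 GB left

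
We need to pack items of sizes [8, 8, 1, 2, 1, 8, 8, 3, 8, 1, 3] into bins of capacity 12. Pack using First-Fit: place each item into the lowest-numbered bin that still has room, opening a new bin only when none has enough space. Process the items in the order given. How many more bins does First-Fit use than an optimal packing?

0

First-Fit: [8,1,2,1] [8,3,1] [8,3] [8] [8] → 5 bins.
Total size 51; any packing needs at least ⌈51/12⌉ = 5 bins.
So 5 is already optimal.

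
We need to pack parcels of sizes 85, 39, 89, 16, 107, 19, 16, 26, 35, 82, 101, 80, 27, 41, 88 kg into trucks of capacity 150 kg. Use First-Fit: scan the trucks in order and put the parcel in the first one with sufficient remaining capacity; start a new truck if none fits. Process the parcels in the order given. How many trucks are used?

Put 85 kg in truck 1; 65 kg remain.
Put 39 kg in truck 1; 26 kg remain.
Put 89 kg in truck 2; 61 kg remain.
Put 16 kg in truck 1; 10 kg remain.
Put 107 kg in truck 3; 43 kg remain.
Put 19 kg in truck 2; 42 kg remain.
Put 16 kg in truck 2; 26 kg remain.
Put 26 kg in truck 2; 0 kg remain.
Put 35 kg in truck 3; 8 kg remain.
Put 82 kg in truck 4; 68 kg remain.
Put 101 kg in truck 5; 49 kg remain.
Put 80 kg in truck 6; 70 kg remain.
Put 27 kg in truck 4; 41 kg remain.
Put 41 kg in truck 4; 0 kg remain.
Put 88 kg in truck 7; 62 kg remain.

7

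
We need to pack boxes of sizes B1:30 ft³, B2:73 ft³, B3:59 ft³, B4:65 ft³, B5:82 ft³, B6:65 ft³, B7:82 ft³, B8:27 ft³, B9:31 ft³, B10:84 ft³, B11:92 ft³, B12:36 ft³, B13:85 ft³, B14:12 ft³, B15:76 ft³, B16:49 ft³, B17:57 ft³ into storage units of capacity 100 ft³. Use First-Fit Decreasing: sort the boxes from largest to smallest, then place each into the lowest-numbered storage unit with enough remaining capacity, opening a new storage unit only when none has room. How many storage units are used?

Sorted descending: 92, 85, 84, 82, 82, 76, 73, 65, 65, 59, 57, 49, 36, 31, 30, 27, 12.
92 ft³ → storage unit 1 (remaining 8 ft³)
85 ft³ → storage unit 2 (remaining 15 ft³)
84 ft³ → storage unit 3 (remaining 16 ft³)
82 ft³ → storage unit 4 (remaining 18 ft³)
82 ft³ → storage unit 5 (remaining 18 ft³)
76 ft³ → storage unit 6 (remaining 24 ft³)
73 ft³ → storage unit 7 (remaining 27 ft³)
65 ft³ → storage unit 8 (remaining 35 ft³)
65 ft³ → storage unit 9 (remaining 35 ft³)
59 ft³ → storage unit 10 (remaining 41 ft³)
57 ft³ → storage unit 11 (remaining 43 ft³)
49 ft³ → storage unit 12 (remaining 51 ft³)
36 ft³ → storage unit 10 (remaining 5 ft³)
31 ft³ → storage unit 8 (remaining 4 ft³)
30 ft³ → storage unit 9 (remaining 5 ft³)
27 ft³ → storage unit 7 (remaining 0 ft³)
12 ft³ → storage unit 2 (remaining 3 ft³)
Final storage units: [92] [85,12] [84] [82] [82] [76] [73,27] [65,31] [65,30] [59,36] [57] [49].

12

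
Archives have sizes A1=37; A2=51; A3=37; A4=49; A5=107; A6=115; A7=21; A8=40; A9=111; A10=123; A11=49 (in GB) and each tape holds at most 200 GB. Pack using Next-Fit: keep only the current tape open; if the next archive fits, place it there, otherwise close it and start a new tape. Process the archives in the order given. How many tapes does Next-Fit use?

tape 1: place A1 (37 GB), 163 GB left
tape 1: place A2 (51 GB), 112 GB left
tape 1: place A3 (37 GB), 75 GB left
tape 1: place A4 (49 GB), 26 GB left
tape 2: place A5 (107 GB), 93 GB left
tape 3: place A6 (115 GB), 85 GB left
tape 3: place A7 (21 GB), 64 GB left
tape 3: place A8 (40 GB), 24 GB left
tape 4: place A9 (111 GB), 89 GB left
tape 5: place A10 (123 GB), 77 GB left
tape 5: place A11 (49 GB), 28 GB left
Final tapes: [37,51,37,49] [107] [115,21,40] [111] [123,49].

5 tapes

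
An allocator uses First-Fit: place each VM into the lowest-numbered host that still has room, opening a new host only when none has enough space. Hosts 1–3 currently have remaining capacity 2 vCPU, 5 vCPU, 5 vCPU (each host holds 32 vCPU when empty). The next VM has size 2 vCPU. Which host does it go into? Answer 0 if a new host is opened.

1

Hosts with room: host 1 (2 vCPU), host 2 (5 vCPU), host 3 (5 vCPU).
The first with room is host 1.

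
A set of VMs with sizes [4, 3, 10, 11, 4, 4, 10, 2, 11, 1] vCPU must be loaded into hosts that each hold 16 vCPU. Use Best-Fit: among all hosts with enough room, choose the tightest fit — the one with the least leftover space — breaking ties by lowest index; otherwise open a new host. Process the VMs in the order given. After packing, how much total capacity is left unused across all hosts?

Put 4 vCPU in host 1; 12 vCPU remain.
Put 3 vCPU in host 1; 9 vCPU remain.
Put 10 vCPU in host 2; 6 vCPU remain.
Put 11 vCPU in host 3; 5 vCPU remain.
Put 4 vCPU in host 3; 1 vCPU remain.
Put 4 vCPU in host 2; 2 vCPU remain.
Put 10 vCPU in host 4; 6 vCPU remain.
Put 2 vCPU in host 2; 0 vCPU remain.
Put 11 vCPU in host 5; 5 vCPU remain.
Put 1 vCPU in host 3; 0 vCPU remain.
5 hosts × 16 vCPU = 80 vCPU; used 60 vCPU; unused 20 vCPU.

20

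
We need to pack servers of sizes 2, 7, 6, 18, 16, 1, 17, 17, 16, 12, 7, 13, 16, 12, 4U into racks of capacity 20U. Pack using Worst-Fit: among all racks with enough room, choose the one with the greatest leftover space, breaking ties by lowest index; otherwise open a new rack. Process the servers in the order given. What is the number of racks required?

10 racks

Put 2U in rack 1; 18U remain.
Put 7U in rack 1; 11U remain.
Put 6U in rack 1; 5U remain.
Put 18U in rack 2; 2U remain.
Put 16U in rack 3; 4U remain.
Put 1U in rack 1; 4U remain.
Put 17U in rack 4; 3U remain.
Put 17U in rack 5; 3U remain.
Put 16U in rack 6; 4U remain.
Put 12U in rack 7; 8U remain.
Put 7U in rack 7; 1U remain.
Put 13U in rack 8; 7U remain.
Put 16U in rack 9; 4U remain.
Put 12U in rack 10; 8U remain.
Put 4U in rack 10; 4U remain.
Final racks: [2,7,6,1] [18] [16] [17] [17] [16] [12,7] [13] [16] [12,4].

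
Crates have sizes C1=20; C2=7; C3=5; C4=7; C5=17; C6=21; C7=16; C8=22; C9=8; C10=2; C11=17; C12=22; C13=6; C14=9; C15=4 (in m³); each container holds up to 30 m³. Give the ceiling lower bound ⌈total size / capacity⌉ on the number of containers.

7

Total size = 20 + 7 + 5 + 7 + 17 + 21 + 16 + 22 + 8 + 2 + 17 + 22 + 6 + 9 + 4 = 183 m³.
⌈183 / 30⌉ = 7.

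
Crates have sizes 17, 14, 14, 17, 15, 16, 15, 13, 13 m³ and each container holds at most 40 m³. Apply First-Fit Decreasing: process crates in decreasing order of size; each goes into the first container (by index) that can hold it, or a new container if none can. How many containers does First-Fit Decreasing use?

Sorted descending: 17, 17, 16, 15, 15, 14, 14, 13, 13.
container 1: place 17 m³, 23 m³ left
container 1: place 17 m³, 6 m³ left
container 2: place 16 m³, 24 m³ left
container 2: place 15 m³, 9 m³ left
container 3: place 15 m³, 25 m³ left
container 3: place 14 m³, 11 m³ left
container 4: place 14 m³, 26 m³ left
container 4: place 13 m³, 13 m³ left
container 4: place 13 m³, 0 m³ left

4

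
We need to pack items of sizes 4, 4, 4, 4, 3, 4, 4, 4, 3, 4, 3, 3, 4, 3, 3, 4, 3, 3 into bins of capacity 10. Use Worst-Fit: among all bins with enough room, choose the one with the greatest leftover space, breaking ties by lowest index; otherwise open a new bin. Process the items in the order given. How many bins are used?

bin 1: place 4, 6 left
bin 1: place 4, 2 left
bin 2: place 4, 6 left
bin 2: place 4, 2 left
bin 3: place 3, 7 left
bin 3: place 4, 3 left
bin 4: place 4, 6 left
bin 4: place 4, 2 left
bin 3: place 3, 0 left
bin 5: place 4, 6 left
bin 5: place 3, 3 left
bin 5: place 3, 0 left
bin 6: place 4, 6 left
bin 6: place 3, 3 left
bin 6: place 3, 0 left
bin 7: place 4, 6 left
bin 7: place 3, 3 left
bin 7: place 3, 0 left
Final bins: [4,4] [4,4] [3,4,3] [4,4] [4,3,3] [4,3,3] [4,3,3].

7 bins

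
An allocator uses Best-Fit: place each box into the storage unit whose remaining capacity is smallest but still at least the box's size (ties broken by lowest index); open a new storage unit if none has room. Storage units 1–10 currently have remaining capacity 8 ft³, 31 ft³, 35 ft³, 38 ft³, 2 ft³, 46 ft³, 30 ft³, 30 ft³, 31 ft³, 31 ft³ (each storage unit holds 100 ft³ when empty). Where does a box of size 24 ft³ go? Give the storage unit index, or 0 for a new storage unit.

Storage units with room: storage unit 2 (31 ft³), storage unit 3 (35 ft³), storage unit 4 (38 ft³), storage unit 6 (46 ft³), storage unit 7 (30 ft³), storage unit 8 (30 ft³), storage unit 9 (31 ft³), storage unit 10 (31 ft³).
Tightest fit is storage unit 7 with 30 ft³ free.

7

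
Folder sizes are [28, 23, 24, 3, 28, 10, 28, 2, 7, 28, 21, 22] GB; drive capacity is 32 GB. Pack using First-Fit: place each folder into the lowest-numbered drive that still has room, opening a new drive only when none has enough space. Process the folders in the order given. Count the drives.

8 drives

28 GB → drive 1 (remaining 4 GB)
23 GB → drive 2 (remaining 9 GB)
24 GB → drive 3 (remaining 8 GB)
3 GB → drive 1 (remaining 1 GB)
28 GB → drive 4 (remaining 4 GB)
10 GB → drive 5 (remaining 22 GB)
28 GB → drive 6 (remaining 4 GB)
2 GB → drive 2 (remaining 7 GB)
7 GB → drive 2 (remaining 0 GB)
28 GB → drive 7 (remaining 4 GB)
21 GB → drive 5 (remaining 1 GB)
22 GB → drive 8 (remaining 10 GB)
Final drives: [28,3] [23,2,7] [24] [28] [10,21] [28] [28] [22].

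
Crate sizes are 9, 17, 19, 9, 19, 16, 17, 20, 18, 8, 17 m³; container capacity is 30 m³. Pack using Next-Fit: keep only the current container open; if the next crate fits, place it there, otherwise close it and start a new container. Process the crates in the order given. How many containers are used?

container 1: place 9 m³, 21 m³ left
container 1: place 17 m³, 4 m³ left
container 2: place 19 m³, 11 m³ left
container 2: place 9 m³, 2 m³ left
container 3: place 19 m³, 11 m³ left
container 4: place 16 m³, 14 m³ left
container 5: place 17 m³, 13 m³ left
container 6: place 20 m³, 10 m³ left
container 7: place 18 m³, 12 m³ left
container 7: place 8 m³, 4 m³ left
container 8: place 17 m³, 13 m³ left
Final containers: [9,17] [19,9] [19] [16] [17] [20] [18,8] [17].

8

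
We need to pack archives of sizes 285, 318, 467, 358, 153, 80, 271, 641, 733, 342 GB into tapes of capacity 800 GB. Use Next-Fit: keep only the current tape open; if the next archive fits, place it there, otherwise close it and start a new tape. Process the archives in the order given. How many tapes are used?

Put 285 GB in tape 1; 515 GB remain.
Put 318 GB in tape 1; 197 GB remain.
Put 467 GB in tape 2; 333 GB remain.
Put 358 GB in tape 3; 442 GB remain.
Put 153 GB in tape 3; 289 GB remain.
Put 80 GB in tape 3; 209 GB remain.
Put 271 GB in tape 4; 529 GB remain.
Put 641 GB in tape 5; 159 GB remain.
Put 733 GB in tape 6; 67 GB remain.
Put 342 GB in tape 7; 458 GB remain.

7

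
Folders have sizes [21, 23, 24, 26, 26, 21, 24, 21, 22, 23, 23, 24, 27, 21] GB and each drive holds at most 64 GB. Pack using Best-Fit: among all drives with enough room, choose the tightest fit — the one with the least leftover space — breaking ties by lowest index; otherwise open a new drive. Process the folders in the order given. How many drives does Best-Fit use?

21 GB → drive 1 (remaining 43 GB)
23 GB → drive 1 (remaining 20 GB)
24 GB → drive 2 (remaining 40 GB)
26 GB → drive 2 (remaining 14 GB)
26 GB → drive 3 (remaining 38 GB)
21 GB → drive 3 (remaining 17 GB)
24 GB → drive 4 (remaining 40 GB)
21 GB → drive 4 (remaining 19 GB)
22 GB → drive 5 (remaining 42 GB)
23 GB → drive 5 (remaining 19 GB)
23 GB → drive 6 (remaining 41 GB)
24 GB → drive 6 (remaining 17 GB)
27 GB → drive 7 (remaining 37 GB)
21 GB → drive 7 (remaining 16 GB)

7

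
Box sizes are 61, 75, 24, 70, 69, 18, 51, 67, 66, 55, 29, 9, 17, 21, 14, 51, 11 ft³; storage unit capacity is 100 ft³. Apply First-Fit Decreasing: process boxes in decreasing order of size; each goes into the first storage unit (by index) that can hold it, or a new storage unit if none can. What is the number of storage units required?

Sorted descending: 75, 70, 69, 67, 66, 61, 55, 51, 51, 29, 24, 21, 18, 17, 14, 11, 9.
storage unit 1: place 75 ft³, 25 ft³ left
storage unit 2: place 70 ft³, 30 ft³ left
storage unit 3: place 69 ft³, 31 ft³ left
storage unit 4: place 67 ft³, 33 ft³ left
storage unit 5: place 66 ft³, 34 ft³ left
storage unit 6: place 61 ft³, 39 ft³ left
storage unit 7: place 55 ft³, 45 ft³ left
storage unit 8: place 51 ft³, 49 ft³ left
storage unit 9: place 51 ft³, 49 ft³ left
storage unit 2: place 29 ft³, 1 ft³ left
storage unit 1: place 24 ft³, 1 ft³ left
storage unit 3: place 21 ft³, 10 ft³ left
storage unit 4: place 18 ft³, 15 ft³ left
storage unit 5: place 17 ft³, 17 ft³ left
storage unit 4: place 14 ft³, 1 ft³ left
storage unit 5: place 11 ft³, 6 ft³ left
storage unit 3: place 9 ft³, 1 ft³ left

9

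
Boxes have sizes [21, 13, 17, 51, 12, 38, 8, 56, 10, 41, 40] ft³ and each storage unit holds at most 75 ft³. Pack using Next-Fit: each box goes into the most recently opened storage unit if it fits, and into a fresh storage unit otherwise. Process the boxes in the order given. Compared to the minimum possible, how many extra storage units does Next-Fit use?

1

Next-Fit: [21,13,17] [51,12] [38,8] [56,10] [41] [40] → 6 storage units.
Total size 307 ft³; any packing needs at least ⌈307/75⌉ = 5 storage units.
An optimal packing achieves that bound: [56,17] [51,21] [41,13,12,8] [40,10] [38] → 5 storage units.
Excess: 6 − 5 = 1.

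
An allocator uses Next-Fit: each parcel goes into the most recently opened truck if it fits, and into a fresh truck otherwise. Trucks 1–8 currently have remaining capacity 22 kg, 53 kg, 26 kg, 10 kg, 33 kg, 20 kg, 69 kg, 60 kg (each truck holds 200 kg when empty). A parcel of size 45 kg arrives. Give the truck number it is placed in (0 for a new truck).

8

Next-Fit only looks at truck 8, which has 60 kg free.
45 kg fits there.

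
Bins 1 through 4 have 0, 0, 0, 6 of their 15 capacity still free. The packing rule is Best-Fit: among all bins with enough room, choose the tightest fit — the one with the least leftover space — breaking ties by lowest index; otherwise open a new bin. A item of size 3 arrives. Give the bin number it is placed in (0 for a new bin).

4

Bins with room: bin 4 (6).
Tightest fit is bin 4 with 6 free.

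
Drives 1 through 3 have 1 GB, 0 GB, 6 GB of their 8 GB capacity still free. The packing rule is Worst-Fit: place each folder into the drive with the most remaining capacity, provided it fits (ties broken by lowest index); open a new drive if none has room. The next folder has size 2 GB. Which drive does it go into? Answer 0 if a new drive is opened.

3

Drives with room: drive 3 (6 GB).
Most room is drive 3 with 6 GB free.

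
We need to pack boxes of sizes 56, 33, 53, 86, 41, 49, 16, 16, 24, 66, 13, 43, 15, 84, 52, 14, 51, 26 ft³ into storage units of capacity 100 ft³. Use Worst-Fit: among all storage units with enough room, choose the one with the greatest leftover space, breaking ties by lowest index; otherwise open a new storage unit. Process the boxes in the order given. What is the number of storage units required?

Put 56 ft³ in storage unit 1; 44 ft³ remain.
Put 33 ft³ in storage unit 1; 11 ft³ remain.
Put 53 ft³ in storage unit 2; 47 ft³ remain.
Put 86 ft³ in storage unit 3; 14 ft³ remain.
Put 41 ft³ in storage unit 2; 6 ft³ remain.
Put 49 ft³ in storage unit 4; 51 ft³ remain.
Put 16 ft³ in storage unit 4; 35 ft³ remain.
Put 16 ft³ in storage unit 4; 19 ft³ remain.
Put 24 ft³ in storage unit 5; 76 ft³ remain.
Put 66 ft³ in storage unit 5; 10 ft³ remain.
Put 13 ft³ in storage unit 4; 6 ft³ remain.
Put 43 ft³ in storage unit 6; 57 ft³ remain.
Put 15 ft³ in storage unit 6; 42 ft³ remain.
Put 84 ft³ in storage unit 7; 16 ft³ remain.
Put 52 ft³ in storage unit 8; 48 ft³ remain.
Put 14 ft³ in storage unit 8; 34 ft³ remain.
Put 51 ft³ in storage unit 9; 49 ft³ remain.
Put 26 ft³ in storage unit 9; 23 ft³ remain.

9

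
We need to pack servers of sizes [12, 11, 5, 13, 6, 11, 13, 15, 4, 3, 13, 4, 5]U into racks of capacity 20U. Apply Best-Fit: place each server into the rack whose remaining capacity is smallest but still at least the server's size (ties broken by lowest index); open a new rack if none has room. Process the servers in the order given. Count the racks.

rack 1: place 12U, 8U left
rack 2: place 11U, 9U left
rack 1: place 5U, 3U left
rack 3: place 13U, 7U left
rack 3: place 6U, 1U left
rack 4: place 11U, 9U left
rack 5: place 13U, 7U left
rack 6: place 15U, 5U left
rack 6: place 4U, 1U left
rack 1: place 3U, 0U left
rack 7: place 13U, 7U left
rack 5: place 4U, 3U left
rack 7: place 5U, 2U left

7 racks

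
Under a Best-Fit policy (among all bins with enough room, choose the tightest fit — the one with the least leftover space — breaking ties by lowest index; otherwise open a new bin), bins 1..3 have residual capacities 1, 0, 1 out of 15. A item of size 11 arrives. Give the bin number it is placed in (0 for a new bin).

No bin has ≥ 11 free, so a new bin is opened.

0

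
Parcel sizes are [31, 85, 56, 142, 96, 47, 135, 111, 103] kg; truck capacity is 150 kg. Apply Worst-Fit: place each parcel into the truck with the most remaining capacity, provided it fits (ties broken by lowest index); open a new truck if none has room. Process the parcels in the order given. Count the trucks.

7

Put 31 kg in truck 1; 119 kg remain.
Put 85 kg in truck 1; 34 kg remain.
Put 56 kg in truck 2; 94 kg remain.
Put 142 kg in truck 3; 8 kg remain.
Put 96 kg in truck 4; 54 kg remain.
Put 47 kg in truck 2; 47 kg remain.
Put 135 kg in truck 5; 15 kg remain.
Put 111 kg in truck 6; 39 kg remain.
Put 103 kg in truck 7; 47 kg remain.
Final trucks: [31,85] [56,47] [142] [96] [135] [111] [103].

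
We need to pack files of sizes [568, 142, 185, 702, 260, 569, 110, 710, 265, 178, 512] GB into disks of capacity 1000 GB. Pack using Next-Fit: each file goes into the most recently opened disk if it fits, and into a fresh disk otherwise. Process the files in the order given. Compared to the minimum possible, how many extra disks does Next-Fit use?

0

Next-Fit: [568,142,185] [702,260] [569,110] [710,265] [178,512] → 5 disks.
Total size 4201 GB; any packing needs at least ⌈4201/1000⌉ = 5 disks.
So 5 is already optimal.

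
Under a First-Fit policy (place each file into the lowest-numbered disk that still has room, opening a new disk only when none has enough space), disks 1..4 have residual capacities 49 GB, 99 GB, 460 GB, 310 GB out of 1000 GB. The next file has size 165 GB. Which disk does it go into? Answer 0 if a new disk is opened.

3

Disks with room: disk 3 (460 GB), disk 4 (310 GB).
The first with room is disk 3.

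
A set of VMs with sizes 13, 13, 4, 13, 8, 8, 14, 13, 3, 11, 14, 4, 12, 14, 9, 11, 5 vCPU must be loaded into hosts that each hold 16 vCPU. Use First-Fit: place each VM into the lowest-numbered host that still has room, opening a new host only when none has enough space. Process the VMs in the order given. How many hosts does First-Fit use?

13

host 1: place 13 vCPU, 3 vCPU left
host 2: place 13 vCPU, 3 vCPU left
host 3: place 4 vCPU, 12 vCPU left
host 4: place 13 vCPU, 3 vCPU left
host 3: place 8 vCPU, 4 vCPU left
host 5: place 8 vCPU, 8 vCPU left
host 6: place 14 vCPU, 2 vCPU left
host 7: place 13 vCPU, 3 vCPU left
host 1: place 3 vCPU, 0 vCPU left
host 8: place 11 vCPU, 5 vCPU left
host 9: place 14 vCPU, 2 vCPU left
host 3: place 4 vCPU, 0 vCPU left
host 10: place 12 vCPU, 4 vCPU left
host 11: place 14 vCPU, 2 vCPU left
host 12: place 9 vCPU, 7 vCPU left
host 13: place 11 vCPU, 5 vCPU left
host 5: place 5 vCPU, 3 vCPU left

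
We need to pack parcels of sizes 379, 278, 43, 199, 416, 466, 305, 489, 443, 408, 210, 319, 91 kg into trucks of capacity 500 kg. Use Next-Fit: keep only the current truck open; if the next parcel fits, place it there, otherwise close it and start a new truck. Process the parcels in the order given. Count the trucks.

11

379 kg → truck 1 (remaining 121 kg)
278 kg → truck 2 (remaining 222 kg)
43 kg → truck 2 (remaining 179 kg)
199 kg → truck 3 (remaining 301 kg)
416 kg → truck 4 (remaining 84 kg)
466 kg → truck 5 (remaining 34 kg)
305 kg → truck 6 (remaining 195 kg)
489 kg → truck 7 (remaining 11 kg)
443 kg → truck 8 (remaining 57 kg)
408 kg → truck 9 (remaining 92 kg)
210 kg → truck 10 (remaining 290 kg)
319 kg → truck 11 (remaining 181 kg)
91 kg → truck 11 (remaining 90 kg)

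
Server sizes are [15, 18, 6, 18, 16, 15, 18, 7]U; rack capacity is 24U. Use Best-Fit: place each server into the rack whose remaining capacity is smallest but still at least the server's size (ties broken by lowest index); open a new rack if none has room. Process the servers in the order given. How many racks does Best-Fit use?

6 racks

Put 15U in rack 1; 9U remain.
Put 18U in rack 2; 6U remain.
Put 6U in rack 2; 0U remain.
Put 18U in rack 3; 6U remain.
Put 16U in rack 4; 8U remain.
Put 15U in rack 5; 9U remain.
Put 18U in rack 6; 6U remain.
Put 7U in rack 4; 1U remain.
Final racks: [15] [18,6] [18] [16,7] [15] [18].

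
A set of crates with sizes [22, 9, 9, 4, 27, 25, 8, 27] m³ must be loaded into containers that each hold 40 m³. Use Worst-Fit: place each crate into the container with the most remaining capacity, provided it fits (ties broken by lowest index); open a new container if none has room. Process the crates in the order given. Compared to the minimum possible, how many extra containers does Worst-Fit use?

Worst-Fit: [22,9,9] [4,27] [25,8] [27] → 4 containers.
Total size 131 m³; any packing needs at least ⌈131/40⌉ = 4 containers.
So 4 is already optimal.

0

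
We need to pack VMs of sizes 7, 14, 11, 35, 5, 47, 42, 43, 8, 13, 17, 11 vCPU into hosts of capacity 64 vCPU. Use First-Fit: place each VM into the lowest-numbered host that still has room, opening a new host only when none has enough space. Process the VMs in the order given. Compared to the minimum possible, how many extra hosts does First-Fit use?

1

First-Fit: [7,14,11,5,8,13] [35,17,11] [47] [42] [43] → 5 hosts.
Total size 253 vCPU; any packing needs at least ⌈253/64⌉ = 4 hosts.
An optimal packing achieves that bound: [47,17] [43,14,7] [42,13,8] [35,11,11,5] → 4 hosts.
Excess: 5 − 4 = 1.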